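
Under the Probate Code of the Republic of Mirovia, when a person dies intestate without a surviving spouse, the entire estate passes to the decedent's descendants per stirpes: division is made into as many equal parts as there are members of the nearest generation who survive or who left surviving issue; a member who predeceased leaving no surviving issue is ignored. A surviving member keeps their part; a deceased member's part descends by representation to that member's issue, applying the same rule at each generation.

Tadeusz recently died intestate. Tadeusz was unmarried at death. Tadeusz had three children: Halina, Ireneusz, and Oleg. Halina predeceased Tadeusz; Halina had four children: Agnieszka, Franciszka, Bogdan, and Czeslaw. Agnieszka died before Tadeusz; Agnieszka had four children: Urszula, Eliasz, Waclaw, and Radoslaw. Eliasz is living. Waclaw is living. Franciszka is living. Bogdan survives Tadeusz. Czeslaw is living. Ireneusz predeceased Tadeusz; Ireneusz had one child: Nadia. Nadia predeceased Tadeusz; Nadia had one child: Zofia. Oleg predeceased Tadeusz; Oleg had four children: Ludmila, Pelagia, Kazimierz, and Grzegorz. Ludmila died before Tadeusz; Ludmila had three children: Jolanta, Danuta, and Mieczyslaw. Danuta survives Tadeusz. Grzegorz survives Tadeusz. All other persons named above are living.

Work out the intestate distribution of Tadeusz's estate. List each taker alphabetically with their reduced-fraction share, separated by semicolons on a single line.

There is no surviving spouse, so the entire estate passes to Tadeusz's descendants per stirpes.
The estate is divided into 3 equal shares of 1/3 among Halina, Ireneusz, Oleg.
Halina predeceased; the 1/3 allotted to Halina's branch passes to Halina's issue by representation.
The 1/3 is divided into 4 equal shares of 1/12 among Agnieszka, Franciszka, Bogdan, Czeslaw.
Agnieszka predeceased; the 1/12 allotted to Agnieszka's branch passes to Agnieszka's issue by representation.
The 1/12 is divided into 4 equal shares of 1/48 among Urszula, Eliasz, Waclaw, Radoslaw.
Urszula is living and takes 1/48.
Eliasz is living and takes 1/48.
Waclaw is living and takes 1/48.
Radoslaw is living and takes 1/48.
Franciszka is living and takes 1/12.
Bogdan is living and takes 1/12.
Czeslaw is living and takes 1/12.
Ireneusz predeceased; the 1/3 allotted to Ireneusz's branch passes to Ireneusz's issue by representation.
Nadia's line is the sole branch at this level, so the full 1/3 passes to Nadia's issue by representation.
Zofia is the sole taker at this level and receives the full 1/3.
Oleg predeceased; the 1/3 allotted to Oleg's branch passes to Oleg's issue by representation.
The 1/3 is divided into 4 equal shares of 1/12 among Ludmila, Pelagia, Kazimierz, Grzegorz.
Ludmila predeceased; the 1/12 allotted to Ludmila's branch passes to Ludmila's issue by representation.
The 1/12 is divided into 3 equal shares of 1/36 among Jolanta, Danuta, Mieczyslaw.
Jolanta is living and takes 1/36.
Danuta is living and takes 1/36.
Mieczyslaw is living and takes 1/36.
Pelagia is living and takes 1/12.
Kazimierz is living and takes 1/12.
Grzegorz is living and takes 1/12.

Bogdan 1/12; Czeslaw 1/12; Danuta 1/36; Eliasz 1/48; Franciszka 1/12; Grzegorz 1/12; Jolanta 1/36; Kazimierz 1/12; Mieczyslaw 1/36; Pelagia 1/12; Radoslaw 1/48; Urszula 1/48; Waclaw 1/48; Zofia 1/3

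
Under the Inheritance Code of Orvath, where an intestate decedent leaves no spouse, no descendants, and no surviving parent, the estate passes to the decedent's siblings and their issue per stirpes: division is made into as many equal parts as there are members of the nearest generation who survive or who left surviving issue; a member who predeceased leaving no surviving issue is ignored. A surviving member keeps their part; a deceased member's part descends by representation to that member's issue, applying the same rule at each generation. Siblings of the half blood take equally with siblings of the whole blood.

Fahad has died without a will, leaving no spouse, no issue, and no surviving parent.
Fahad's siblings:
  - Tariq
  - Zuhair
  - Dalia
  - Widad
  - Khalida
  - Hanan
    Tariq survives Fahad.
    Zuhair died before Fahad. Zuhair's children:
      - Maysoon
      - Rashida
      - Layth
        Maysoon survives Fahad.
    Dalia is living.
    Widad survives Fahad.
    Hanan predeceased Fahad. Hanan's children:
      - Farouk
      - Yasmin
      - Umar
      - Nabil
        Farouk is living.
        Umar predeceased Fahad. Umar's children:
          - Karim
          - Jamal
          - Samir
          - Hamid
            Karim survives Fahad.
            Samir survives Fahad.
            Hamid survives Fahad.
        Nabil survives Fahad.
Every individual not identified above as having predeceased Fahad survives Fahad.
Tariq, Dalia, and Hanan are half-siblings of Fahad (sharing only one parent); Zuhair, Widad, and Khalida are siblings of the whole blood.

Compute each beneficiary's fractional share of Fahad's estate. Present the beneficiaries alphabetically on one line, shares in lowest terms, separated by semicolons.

No spouse, descendants, or parent survives, so the estate passes to Fahad's siblings per stirpes.
Half-blood and whole-blood siblings take equally under the stated rule.
The estate is divided into 6 equal shares of 1/6 among Tariq, Zuhair, Dalia, Widad, Khalida, Hanan.
Tariq is living and takes 1/6.
Zuhair predeceased; the 1/6 allotted to Zuhair's branch passes to Zuhair's issue by representation.
The 1/6 is divided into 3 equal shares of 1/18 among Maysoon, Rashida, Layth.
Maysoon is living and takes 1/18.
Rashida is living and takes 1/18.
Layth is living and takes 1/18.
Dalia is living and takes 1/6.
Widad is living and takes 1/6.
Khalida is living and takes 1/6.
Hanan predeceased; the 1/6 allotted to Hanan's branch passes to Hanan's issue by representation.
The 1/6 is divided into 4 equal shares of 1/24 among Farouk, Yasmin, Umar, Nabil.
Farouk is living and takes 1/24.
Yasmin is living and takes 1/24.
Umar predeceased; the 1/24 allotted to Umar's branch passes to Umar's issue by representation.
The 1/24 is divided into 4 equal shares of 1/96 among Karim, Jamal, Samir, Hamid.
Karim is living and takes 1/96.
Jamal is living and takes 1/96.
Samir is living and takes 1/96.
Hamid is living and takes 1/96.
Nabil is living and takes 1/24.

Dalia 1/6; Farouk 1/24; Hamid 1/96; Jamal 1/96; Karim 1/96; Khalida 1/6; Layth 1/18; Maysoon 1/18; Nabil 1/24; Rashida 1/18; Samir 1/96; Tariq 1/6; Widad 1/6; Yasmin 1/24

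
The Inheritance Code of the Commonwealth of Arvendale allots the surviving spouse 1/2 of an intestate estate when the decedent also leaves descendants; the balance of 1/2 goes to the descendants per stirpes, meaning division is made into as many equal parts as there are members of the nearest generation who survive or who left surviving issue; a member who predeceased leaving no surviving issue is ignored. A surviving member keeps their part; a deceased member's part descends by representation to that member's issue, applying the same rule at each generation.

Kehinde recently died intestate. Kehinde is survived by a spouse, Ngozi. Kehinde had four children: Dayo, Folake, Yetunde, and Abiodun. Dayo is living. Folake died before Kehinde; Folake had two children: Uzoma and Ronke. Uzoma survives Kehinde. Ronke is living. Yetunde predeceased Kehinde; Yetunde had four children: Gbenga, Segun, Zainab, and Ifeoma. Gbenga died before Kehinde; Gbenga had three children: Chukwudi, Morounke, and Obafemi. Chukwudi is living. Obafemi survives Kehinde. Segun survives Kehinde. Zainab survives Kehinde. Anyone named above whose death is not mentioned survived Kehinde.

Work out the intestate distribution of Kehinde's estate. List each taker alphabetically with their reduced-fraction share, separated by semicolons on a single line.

Ngozi, as surviving spouse, takes 1/2.
The remaining 1/2 passes to Kehinde's descendants per stirpes.
The 1/2 is divided into 4 equal shares of 1/8 among Dayo, Folake, Yetunde, Abiodun.
Dayo is living and takes 1/8.
Folake predeceased; the 1/8 allotted to Folake's branch passes to Folake's issue by representation.
The 1/8 is divided into 2 equal shares of 1/16 among Uzoma, Ronke.
Uzoma is living and takes 1/16.
Ronke is living and takes 1/16.
Yetunde predeceased; the 1/8 allotted to Yetunde's branch passes to Yetunde's issue by representation.
The 1/8 is divided into 4 equal shares of 1/32 among Gbenga, Segun, Zainab, Ifeoma.
Gbenga predeceased; the 1/32 allotted to Gbenga's branch passes to Gbenga's issue by representation.
The 1/32 is divided into 3 equal shares of 1/96 among Chukwudi, Morounke, Obafemi.
Chukwudi is living and takes 1/96.
Morounke is living and takes 1/96.
Obafemi is living and takes 1/96.
Segun is living and takes 1/32.
Zainab is living and takes 1/32.
Ifeoma is living and takes 1/32.
Abiodun is living and takes 1/8.

Abiodun 1/8; Chukwudi 1/96; Dayo 1/8; Ifeoma 1/32; Morounke 1/96; Ngozi 1/2; Obafemi 1/96; Ronke 1/16; Segun 1/32; Uzoma 1/16; Zainab 1/32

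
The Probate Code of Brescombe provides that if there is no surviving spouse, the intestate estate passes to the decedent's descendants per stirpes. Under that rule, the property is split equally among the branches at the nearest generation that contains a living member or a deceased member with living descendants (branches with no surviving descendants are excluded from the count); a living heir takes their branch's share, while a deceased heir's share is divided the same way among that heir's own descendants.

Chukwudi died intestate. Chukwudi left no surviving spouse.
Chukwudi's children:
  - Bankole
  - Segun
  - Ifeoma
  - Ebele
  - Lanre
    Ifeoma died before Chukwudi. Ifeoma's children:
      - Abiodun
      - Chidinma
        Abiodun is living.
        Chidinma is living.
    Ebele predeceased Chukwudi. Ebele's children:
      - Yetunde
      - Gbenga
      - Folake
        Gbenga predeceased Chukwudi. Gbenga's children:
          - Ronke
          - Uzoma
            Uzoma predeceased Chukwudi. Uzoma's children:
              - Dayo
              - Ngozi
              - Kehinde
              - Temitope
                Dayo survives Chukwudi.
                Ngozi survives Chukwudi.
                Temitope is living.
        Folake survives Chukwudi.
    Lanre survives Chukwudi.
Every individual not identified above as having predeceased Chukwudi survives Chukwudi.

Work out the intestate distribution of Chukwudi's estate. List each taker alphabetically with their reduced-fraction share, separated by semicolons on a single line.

There is no surviving spouse, so the entire estate passes to Chukwudi's descendants per stirpes.
The estate is divided into 5 equal shares of 1/5 among Bankole, Segun, Ifeoma, Ebele, Lanre.
Bankole is living and takes 1/5.
Segun is living and takes 1/5.
Ifeoma predeceased; the 1/5 allotted to Ifeoma's branch passes to Ifeoma's issue by representation.
The 1/5 is divided into 2 equal shares of 1/10 among Abiodun, Chidinma.
Abiodun is living and takes 1/10.
Chidinma is living and takes 1/10.
Ebele predeceased; the 1/5 allotted to Ebele's branch passes to Ebele's issue by representation.
The 1/5 is divided into 3 equal shares of 1/15 among Yetunde, Gbenga, Folake.
Yetunde is living and takes 1/15.
Gbenga predeceased; the 1/15 allotted to Gbenga's branch passes to Gbenga's issue by representation.
The 1/15 is divided into 2 equal shares of 1/30 among Ronke, Uzoma.
Ronke is living and takes 1/30.
Uzoma predeceased; the 1/30 allotted to Uzoma's branch passes to Uzoma's issue by representation.
The 1/30 is divided into 4 equal shares of 1/120 among Dayo, Ngozi, Kehinde, Temitope.
Dayo is living and takes 1/120.
Ngozi is living and takes 1/120.
Kehinde is living and takes 1/120.
Temitope is living and takes 1/120.
Folake is living and takes 1/15.
Lanre is living and takes 1/5.

Abiodun 1/10; Bankole 1/5; Chidinma 1/10; Dayo 1/120; Folake 1/15; Kehinde 1/120; Lanre 1/5; Ngozi 1/120; Ronke 1/30; Segun 1/5; Temitope 1/120; Yetunde 1/15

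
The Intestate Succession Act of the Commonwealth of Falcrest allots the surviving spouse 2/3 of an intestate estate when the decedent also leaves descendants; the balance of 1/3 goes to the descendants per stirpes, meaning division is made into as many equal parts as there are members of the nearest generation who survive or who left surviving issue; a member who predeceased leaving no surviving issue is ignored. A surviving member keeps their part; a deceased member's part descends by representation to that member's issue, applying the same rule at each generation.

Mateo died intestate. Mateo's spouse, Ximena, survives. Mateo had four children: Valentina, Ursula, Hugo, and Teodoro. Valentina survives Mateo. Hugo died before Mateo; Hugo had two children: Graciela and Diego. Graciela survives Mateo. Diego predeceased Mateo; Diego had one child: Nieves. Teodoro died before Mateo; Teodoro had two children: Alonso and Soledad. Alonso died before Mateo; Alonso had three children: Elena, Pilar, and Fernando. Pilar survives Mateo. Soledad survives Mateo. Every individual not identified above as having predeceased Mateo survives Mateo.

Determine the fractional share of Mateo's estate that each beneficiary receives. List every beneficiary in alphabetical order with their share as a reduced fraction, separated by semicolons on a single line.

Ximena, as surviving spouse, takes 2/3.
The remaining 1/3 passes to Mateo's descendants per stirpes.
The 1/3 is divided into 4 equal shares of 1/12 among Valentina, Ursula, Hugo, Teodoro.
Valentina is living and takes 1/12.
Ursula is living and takes 1/12.
Hugo predeceased; the 1/12 allotted to Hugo's branch passes to Hugo's issue by representation.
The 1/12 is divided into 2 equal shares of 1/24 among Graciela, Diego.
Graciela is living and takes 1/24.
Diego predeceased; the 1/24 allotted to Diego's branch passes to Diego's issue by representation.
Nieves is the sole taker at this level and receives the full 1/24.
Teodoro predeceased; the 1/12 allotted to Teodoro's branch passes to Teodoro's issue by representation.
The 1/12 is divided into 2 equal shares of 1/24 among Alonso, Soledad.
Alonso predeceased; the 1/24 allotted to Alonso's branch passes to Alonso's issue by representation.
The 1/24 is divided into 3 equal shares of 1/72 among Elena, Pilar, Fernando.
Elena is living and takes 1/72.
Pilar is living and takes 1/72.
Fernando is living and takes 1/72.
Soledad is living and takes 1/24.

Elena 1/72; Fernando 1/72; Graciela 1/24; Nieves 1/24; Pilar 1/72; Soledad 1/24; Ursula 1/12; Valentina 1/12; Ximena 2/3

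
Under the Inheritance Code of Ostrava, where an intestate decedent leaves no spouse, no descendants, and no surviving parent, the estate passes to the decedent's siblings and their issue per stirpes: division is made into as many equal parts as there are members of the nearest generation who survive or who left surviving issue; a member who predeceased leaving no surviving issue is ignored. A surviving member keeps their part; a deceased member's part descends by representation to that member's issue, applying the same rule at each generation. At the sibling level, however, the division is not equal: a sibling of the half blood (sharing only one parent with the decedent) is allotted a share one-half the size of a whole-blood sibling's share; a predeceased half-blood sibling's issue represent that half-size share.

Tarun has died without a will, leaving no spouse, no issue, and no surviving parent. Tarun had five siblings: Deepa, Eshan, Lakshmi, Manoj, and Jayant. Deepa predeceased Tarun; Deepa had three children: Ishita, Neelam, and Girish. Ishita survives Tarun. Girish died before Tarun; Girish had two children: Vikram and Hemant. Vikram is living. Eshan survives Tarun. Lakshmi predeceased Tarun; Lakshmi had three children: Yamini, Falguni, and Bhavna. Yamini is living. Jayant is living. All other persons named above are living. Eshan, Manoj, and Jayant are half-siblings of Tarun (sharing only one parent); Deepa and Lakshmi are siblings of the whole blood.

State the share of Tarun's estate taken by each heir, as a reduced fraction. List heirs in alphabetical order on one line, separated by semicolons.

No spouse, descendants, or parent survives, so the estate passes to Tarun's siblings per stirpes.
Half-blood siblings count for one-half the weight of whole-blood siblings at the initial division.
Dividing 1 in proportion to weights (total weight 7/2): Deepa (weight 1) → 2/7; Eshan (weight 1/2) → 1/7; Lakshmi (weight 1) → 2/7; Manoj (weight 1/2) → 1/7; Jayant (weight 1/2) → 1/7.
Deepa predeceased; the 2/7 allotted to Deepa's branch passes to Deepa's issue by representation.
The 2/7 is divided into 3 equal shares of 2/21 among Ishita, Neelam, Girish.
Ishita is living and takes 2/21.
Neelam is living and takes 2/21.
Girish predeceased; the 2/21 allotted to Girish's branch passes to Girish's issue by representation.
The 2/21 is divided into 2 equal shares of 1/21 among Vikram, Hemant.
Vikram is living and takes 1/21.
Hemant is living and takes 1/21.
Eshan is living and takes 1/7.
Lakshmi predeceased; the 2/7 allotted to Lakshmi's branch passes to Lakshmi's issue by representation.
The 2/7 is divided into 3 equal shares of 2/21 among Yamini, Falguni, Bhavna.
Yamini is living and takes 2/21.
Falguni is living and takes 2/21.
Bhavna is living and takes 2/21.
Manoj is living and takes 1/7.
Jayant is living and takes 1/7.

Bhavna 2/21; Eshan 1/7; Falguni 2/21; Hemant 1/21; Ishita 2/21; Jayant 1/7; Manoj 1/7; Neelam 2/21; Vikram 1/21; Yamini 2/21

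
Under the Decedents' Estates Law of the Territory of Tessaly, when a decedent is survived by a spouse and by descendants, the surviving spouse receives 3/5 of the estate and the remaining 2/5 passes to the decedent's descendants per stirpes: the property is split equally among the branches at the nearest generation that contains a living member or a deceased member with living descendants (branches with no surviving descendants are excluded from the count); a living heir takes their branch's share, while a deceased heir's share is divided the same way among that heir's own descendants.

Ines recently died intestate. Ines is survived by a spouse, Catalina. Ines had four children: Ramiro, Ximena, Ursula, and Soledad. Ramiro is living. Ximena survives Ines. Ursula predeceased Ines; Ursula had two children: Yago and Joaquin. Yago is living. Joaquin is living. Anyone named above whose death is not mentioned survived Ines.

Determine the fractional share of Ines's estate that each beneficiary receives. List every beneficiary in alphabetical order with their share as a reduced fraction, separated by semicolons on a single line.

Catalina 3/5; Joaquin 1/20; Ramiro 1/10; Soledad 1/10; Ximena 1/10; Yago 1/20

Catalina, as surviving spouse, takes 3/5.
The remaining 2/5 passes to Ines's descendants per stirpes.
The 2/5 is divided into 4 equal shares of 1/10 among Ramiro, Ximena, Ursula, Soledad.
Ramiro is living and takes 1/10.
Ximena is living and takes 1/10.
Ursula predeceased; the 1/10 allotted to Ursula's branch passes to Ursula's issue by representation.
The 1/10 is divided into 2 equal shares of 1/20 among Yago, Joaquin.
Yago is living and takes 1/20.
Joaquin is living and takes 1/20.
Soledad is living and takes 1/10.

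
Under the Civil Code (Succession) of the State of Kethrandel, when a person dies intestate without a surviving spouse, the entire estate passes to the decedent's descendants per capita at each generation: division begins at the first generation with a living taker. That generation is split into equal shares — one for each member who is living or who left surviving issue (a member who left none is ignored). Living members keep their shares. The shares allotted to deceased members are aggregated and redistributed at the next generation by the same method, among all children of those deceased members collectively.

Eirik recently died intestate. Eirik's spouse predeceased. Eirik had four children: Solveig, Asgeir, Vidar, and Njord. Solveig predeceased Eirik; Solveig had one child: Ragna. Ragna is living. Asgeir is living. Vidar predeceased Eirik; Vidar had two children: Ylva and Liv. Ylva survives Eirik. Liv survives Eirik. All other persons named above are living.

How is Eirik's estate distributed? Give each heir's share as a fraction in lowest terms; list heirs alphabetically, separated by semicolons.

Asgeir 1/4; Liv 1/6; Njord 1/4; Ragna 1/6; Ylva 1/6

There is no surviving spouse, so the entire estate passes to Eirik's descendants per capita at each generation.
At generation 1 (Solveig, Asgeir, Vidar, Njord) there are 4 shares of (1)/4 = 1/4 each.
Living: Asgeir and Njord — each takes 1/4.
Deceased: Solveig and Vidar. Their combined 1/2 is pooled and carried to generation 2.
At generation 2 (Ragna, Ylva, Liv) there are 3 shares of (1/2)/3 = 1/6 each.
Living: Ragna, Ylva, and Liv — each takes 1/6.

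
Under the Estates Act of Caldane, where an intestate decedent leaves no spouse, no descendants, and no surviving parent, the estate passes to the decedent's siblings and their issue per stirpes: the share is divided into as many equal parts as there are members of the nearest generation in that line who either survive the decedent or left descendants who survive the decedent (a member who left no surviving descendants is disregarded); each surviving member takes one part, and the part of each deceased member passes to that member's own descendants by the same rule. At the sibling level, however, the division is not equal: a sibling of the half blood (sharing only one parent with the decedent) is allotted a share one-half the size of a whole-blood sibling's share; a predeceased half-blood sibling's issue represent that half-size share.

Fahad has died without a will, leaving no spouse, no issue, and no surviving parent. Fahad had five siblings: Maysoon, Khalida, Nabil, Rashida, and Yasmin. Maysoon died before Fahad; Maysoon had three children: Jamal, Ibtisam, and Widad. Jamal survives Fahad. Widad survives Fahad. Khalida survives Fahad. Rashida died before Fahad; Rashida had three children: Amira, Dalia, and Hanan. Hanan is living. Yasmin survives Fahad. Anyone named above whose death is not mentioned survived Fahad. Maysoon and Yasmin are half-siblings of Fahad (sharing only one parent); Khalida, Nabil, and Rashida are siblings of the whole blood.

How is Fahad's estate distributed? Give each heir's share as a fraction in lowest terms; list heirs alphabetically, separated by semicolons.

Amira 1/12; Dalia 1/12; Hanan 1/12; Ibtisam 1/24; Jamal 1/24; Khalida 1/4; Nabil 1/4; Widad 1/24; Yasmin 1/8

No spouse, descendants, or parent survives, so the estate passes to Fahad's siblings per stirpes.
Half-blood siblings count for one-half the weight of whole-blood siblings at the initial division.
Dividing 1 in proportion to weights (total weight 4): Maysoon (weight 1/2) → 1/8; Khalida (weight 1) → 1/4; Nabil (weight 1) → 1/4; Rashida (weight 1) → 1/4; Yasmin (weight 1/2) → 1/8.
Maysoon predeceased; the 1/8 allotted to Maysoon's branch passes to Maysoon's issue by representation.
The 1/8 is divided into 3 equal shares of 1/24 among Jamal, Ibtisam, Widad.
Jamal is living and takes 1/24.
Ibtisam is living and takes 1/24.
Widad is living and takes 1/24.
Khalida is living and takes 1/4.
Nabil is living and takes 1/4.
Rashida predeceased; the 1/4 allotted to Rashida's branch passes to Rashida's issue by representation.
The 1/4 is divided into 3 equal shares of 1/12 among Amira, Dalia, Hanan.
Amira is living and takes 1/12.
Dalia is living and takes 1/12.
Hanan is living and takes 1/12.
Yasmin is living and takes 1/8.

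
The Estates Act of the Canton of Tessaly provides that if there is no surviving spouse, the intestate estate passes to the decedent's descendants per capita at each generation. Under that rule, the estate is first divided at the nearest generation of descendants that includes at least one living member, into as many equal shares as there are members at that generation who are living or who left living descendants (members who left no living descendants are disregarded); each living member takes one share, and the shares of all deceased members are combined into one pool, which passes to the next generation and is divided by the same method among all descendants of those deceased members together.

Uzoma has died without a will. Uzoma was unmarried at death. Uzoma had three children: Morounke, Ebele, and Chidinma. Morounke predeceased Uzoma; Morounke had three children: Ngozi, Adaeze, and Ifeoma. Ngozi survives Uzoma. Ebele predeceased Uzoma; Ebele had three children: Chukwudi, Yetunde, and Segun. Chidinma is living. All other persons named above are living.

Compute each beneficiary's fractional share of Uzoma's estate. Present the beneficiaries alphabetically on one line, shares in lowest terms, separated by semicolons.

There is no surviving spouse, so the entire estate passes to Uzoma's descendants per capita at each generation.
At generation 1 (Morounke, Ebele, Chidinma) there are 3 shares of (1)/3 = 1/3 each.
Living: Chidinma — each takes 1/3.
Deceased: Morounke and Ebele. Their combined 2/3 is pooled and carried to generation 2.
At generation 2 (Ngozi, Adaeze, Ifeoma, Chukwudi, Yetunde, Segun) there are 6 shares of (2/3)/6 = 1/9 each.
Living: Ngozi, Adaeze, Ifeoma, Chukwudi, Yetunde, and Segun — each takes 1/9.

Adaeze 1/9; Chidinma 1/3; Chukwudi 1/9; Ifeoma 1/9; Ngozi 1/9; Segun 1/9; Yetunde 1/9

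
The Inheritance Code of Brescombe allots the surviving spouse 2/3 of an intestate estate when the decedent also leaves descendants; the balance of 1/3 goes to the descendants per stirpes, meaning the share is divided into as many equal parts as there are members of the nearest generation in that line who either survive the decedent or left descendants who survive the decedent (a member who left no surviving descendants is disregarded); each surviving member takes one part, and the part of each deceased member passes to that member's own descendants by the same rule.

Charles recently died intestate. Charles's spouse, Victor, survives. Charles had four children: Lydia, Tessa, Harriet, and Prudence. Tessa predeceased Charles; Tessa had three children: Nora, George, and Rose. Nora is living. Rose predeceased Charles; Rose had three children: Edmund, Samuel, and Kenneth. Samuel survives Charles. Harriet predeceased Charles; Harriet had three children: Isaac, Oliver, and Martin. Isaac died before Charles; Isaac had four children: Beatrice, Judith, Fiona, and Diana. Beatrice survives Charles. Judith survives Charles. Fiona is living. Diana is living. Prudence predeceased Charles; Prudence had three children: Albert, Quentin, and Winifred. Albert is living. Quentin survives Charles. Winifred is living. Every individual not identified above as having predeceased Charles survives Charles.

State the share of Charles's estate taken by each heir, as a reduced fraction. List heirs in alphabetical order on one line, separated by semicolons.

Albert 1/36; Beatrice 1/144; Diana 1/144; Edmund 1/108; Fiona 1/144; George 1/36; Judith 1/144; Kenneth 1/108; Lydia 1/12; Martin 1/36; Nora 1/36; Oliver 1/36; Quentin 1/36; Samuel 1/108; Victor 2/3; Winifred 1/36

Victor, as surviving spouse, takes 2/3.
The remaining 1/3 passes to Charles's descendants per stirpes.
The 1/3 is divided into 4 equal shares of 1/12 among Lydia, Tessa, Harriet, Prudence.
Lydia is living and takes 1/12.
Tessa predeceased; the 1/12 allotted to Tessa's branch passes to Tessa's issue by representation.
The 1/12 is divided into 3 equal shares of 1/36 among Nora, George, Rose.
Nora is living and takes 1/36.
George is living and takes 1/36.
Rose predeceased; the 1/36 allotted to Rose's branch passes to Rose's issue by representation.
The 1/36 is divided into 3 equal shares of 1/108 among Edmund, Samuel, Kenneth.
Edmund is living and takes 1/108.
Samuel is living and takes 1/108.
Kenneth is living and takes 1/108.
Harriet predeceased; the 1/12 allotted to Harriet's branch passes to Harriet's issue by representation.
The 1/12 is divided into 3 equal shares of 1/36 among Isaac, Oliver, Martin.
Isaac predeceased; the 1/36 allotted to Isaac's branch passes to Isaac's issue by representation.
The 1/36 is divided into 4 equal shares of 1/144 among Beatrice, Judith, Fiona, Diana.
Beatrice is living and takes 1/144.
Judith is living and takes 1/144.
Fiona is living and takes 1/144.
Diana is living and takes 1/144.
Oliver is living and takes 1/36.
Martin is living and takes 1/36.
Prudence predeceased; the 1/12 allotted to Prudence's branch passes to Prudence's issue by representation.
The 1/12 is divided into 3 equal shares of 1/36 among Albert, Quentin, Winifred.
Albert is living and takes 1/36.
Quentin is living and takes 1/36.
Winifred is living and takes 1/36.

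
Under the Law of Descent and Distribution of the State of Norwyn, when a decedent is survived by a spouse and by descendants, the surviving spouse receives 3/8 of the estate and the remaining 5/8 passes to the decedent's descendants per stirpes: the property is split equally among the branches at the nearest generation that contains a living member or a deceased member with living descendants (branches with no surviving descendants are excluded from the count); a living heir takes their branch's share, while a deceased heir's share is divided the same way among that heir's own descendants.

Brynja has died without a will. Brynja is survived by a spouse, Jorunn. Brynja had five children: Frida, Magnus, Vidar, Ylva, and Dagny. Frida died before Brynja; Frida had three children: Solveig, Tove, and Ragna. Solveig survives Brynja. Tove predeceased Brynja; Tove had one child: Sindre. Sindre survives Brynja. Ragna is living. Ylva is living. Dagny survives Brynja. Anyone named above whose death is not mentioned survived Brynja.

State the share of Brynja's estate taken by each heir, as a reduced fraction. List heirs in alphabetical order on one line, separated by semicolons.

Jorunn, as surviving spouse, takes 3/8.
The remaining 5/8 passes to Brynja's descendants per stirpes.
The 5/8 is divided into 5 equal shares of 1/8 among Frida, Magnus, Vidar, Ylva, Dagny.
Frida predeceased; the 1/8 allotted to Frida's branch passes to Frida's issue by representation.
The 1/8 is divided into 3 equal shares of 1/24 among Solveig, Tove, Ragna.
Solveig is living and takes 1/24.
Tove predeceased; the 1/24 allotted to Tove's branch passes to Tove's issue by representation.
Sindre is the sole taker at this level and receives the full 1/24.
Ragna is living and takes 1/24.
Magnus is living and takes 1/8.
Vidar is living and takes 1/8.
Ylva is living and takes 1/8.
Dagny is living and takes 1/8.

Dagny 1/8; Jorunn 3/8; Magnus 1/8; Ragna 1/24; Sindre 1/24; Solveig 1/24; Vidar 1/8; Ylva 1/8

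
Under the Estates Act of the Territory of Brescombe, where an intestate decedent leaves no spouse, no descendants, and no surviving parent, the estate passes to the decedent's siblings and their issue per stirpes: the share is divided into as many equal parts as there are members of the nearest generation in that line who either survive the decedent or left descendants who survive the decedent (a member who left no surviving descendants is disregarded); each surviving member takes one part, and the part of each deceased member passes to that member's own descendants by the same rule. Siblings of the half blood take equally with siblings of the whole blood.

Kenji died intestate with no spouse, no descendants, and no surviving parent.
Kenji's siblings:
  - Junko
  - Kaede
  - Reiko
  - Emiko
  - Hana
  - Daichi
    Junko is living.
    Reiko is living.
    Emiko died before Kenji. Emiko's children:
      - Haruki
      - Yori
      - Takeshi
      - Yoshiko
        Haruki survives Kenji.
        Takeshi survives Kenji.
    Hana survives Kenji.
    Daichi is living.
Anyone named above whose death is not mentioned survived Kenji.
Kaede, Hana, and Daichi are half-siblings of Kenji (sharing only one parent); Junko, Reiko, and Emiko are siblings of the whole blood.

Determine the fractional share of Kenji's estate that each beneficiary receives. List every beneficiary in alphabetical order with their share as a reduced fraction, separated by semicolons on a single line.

No spouse, descendants, or parent survives, so the estate passes to Kenji's siblings per stirpes.
Half-blood and whole-blood siblings take equally under the stated rule.
The estate is divided into 6 equal shares of 1/6 among Junko, Kaede, Reiko, Emiko, Hana, Daichi.
Junko is living and takes 1/6.
Kaede is living and takes 1/6.
Reiko is living and takes 1/6.
Emiko predeceased; the 1/6 allotted to Emiko's branch passes to Emiko's issue by representation.
The 1/6 is divided into 4 equal shares of 1/24 among Haruki, Yori, Takeshi, Yoshiko.
Haruki is living and takes 1/24.
Yori is living and takes 1/24.
Takeshi is living and takes 1/24.
Yoshiko is living and takes 1/24.
Hana is living and takes 1/6.
Daichi is living and takes 1/6.

Daichi 1/6; Hana 1/6; Haruki 1/24; Junko 1/6; Kaede 1/6; Reiko 1/6; Takeshi 1/24; Yori 1/24; Yoshiko 1/24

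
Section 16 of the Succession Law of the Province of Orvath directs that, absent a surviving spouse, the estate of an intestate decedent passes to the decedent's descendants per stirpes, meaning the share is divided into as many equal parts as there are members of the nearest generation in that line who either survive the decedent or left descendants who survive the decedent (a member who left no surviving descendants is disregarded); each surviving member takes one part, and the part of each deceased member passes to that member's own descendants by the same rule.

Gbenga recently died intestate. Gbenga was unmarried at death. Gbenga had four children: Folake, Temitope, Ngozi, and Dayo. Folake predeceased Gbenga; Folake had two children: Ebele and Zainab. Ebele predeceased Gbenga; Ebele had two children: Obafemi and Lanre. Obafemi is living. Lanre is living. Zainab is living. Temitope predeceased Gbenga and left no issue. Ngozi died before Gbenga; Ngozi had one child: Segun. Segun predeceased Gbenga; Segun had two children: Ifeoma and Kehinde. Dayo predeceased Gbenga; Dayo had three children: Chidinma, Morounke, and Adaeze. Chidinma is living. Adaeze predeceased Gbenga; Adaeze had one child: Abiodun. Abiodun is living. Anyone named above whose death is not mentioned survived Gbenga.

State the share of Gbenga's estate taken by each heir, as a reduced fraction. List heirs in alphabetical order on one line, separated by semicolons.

There is no surviving spouse, so the entire estate passes to Gbenga's descendants per stirpes.
Temitope left no surviving issue, so that branch lapses and is disregarded.
The estate is divided into 3 equal shares of 1/3 among Folake, Ngozi, Dayo.
Folake predeceased; the 1/3 allotted to Folake's branch passes to Folake's issue by representation.
The 1/3 is divided into 2 equal shares of 1/6 among Ebele, Zainab.
Ebele predeceased; the 1/6 allotted to Ebele's branch passes to Ebele's issue by representation.
The 1/6 is divided into 2 equal shares of 1/12 among Obafemi, Lanre.
Obafemi is living and takes 1/12.
Lanre is living and takes 1/12.
Zainab is living and takes 1/6.
Ngozi predeceased; the 1/3 allotted to Ngozi's branch passes to Ngozi's issue by representation.
Segun's line is the sole branch at this level, so the full 1/3 passes to Segun's issue by representation.
The 1/3 is divided into 2 equal shares of 1/6 among Ifeoma, Kehinde.
Ifeoma is living and takes 1/6.
Kehinde is living and takes 1/6.
Dayo predeceased; the 1/3 allotted to Dayo's branch passes to Dayo's issue by representation.
The 1/3 is divided into 3 equal shares of 1/9 among Chidinma, Morounke, Adaeze.
Chidinma is living and takes 1/9.
Morounke is living and takes 1/9.
Adaeze predeceased; the 1/9 allotted to Adaeze's branch passes to Adaeze's issue by representation.
Abiodun is the sole taker at this level and receives the full 1/9.

Abiodun 1/9; Chidinma 1/9; Ifeoma 1/6; Kehinde 1/6; Lanre 1/12; Morounke 1/9; Obafemi 1/12; Zainab 1/6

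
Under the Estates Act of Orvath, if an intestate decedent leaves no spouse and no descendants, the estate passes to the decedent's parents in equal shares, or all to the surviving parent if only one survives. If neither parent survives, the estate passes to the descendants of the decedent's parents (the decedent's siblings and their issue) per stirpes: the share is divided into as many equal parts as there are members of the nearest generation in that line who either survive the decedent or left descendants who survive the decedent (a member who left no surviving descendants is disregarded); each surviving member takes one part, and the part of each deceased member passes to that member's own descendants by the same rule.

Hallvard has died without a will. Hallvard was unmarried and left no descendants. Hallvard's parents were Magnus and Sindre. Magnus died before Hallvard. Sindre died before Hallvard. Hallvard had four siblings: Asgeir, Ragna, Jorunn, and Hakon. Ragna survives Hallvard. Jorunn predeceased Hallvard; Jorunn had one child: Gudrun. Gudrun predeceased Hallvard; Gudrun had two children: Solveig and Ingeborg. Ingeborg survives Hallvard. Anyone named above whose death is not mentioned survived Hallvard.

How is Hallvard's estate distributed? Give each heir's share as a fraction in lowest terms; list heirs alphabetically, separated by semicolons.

Neither parent survives and there are no descendants, so the estate passes to Hallvard's siblings and their issue per stirpes.
The estate is divided into 4 equal shares of 1/4 among Asgeir, Ragna, Jorunn, Hakon.
Asgeir is living and takes 1/4.
Ragna is living and takes 1/4.
Jorunn predeceased; the 1/4 allotted to Jorunn's branch passes to Jorunn's issue by representation.
Gudrun's line is the sole branch at this level, so the full 1/4 passes to Gudrun's issue by representation.
The 1/4 is divided into 2 equal shares of 1/8 among Solveig, Ingeborg.
Solveig is living and takes 1/8.
Ingeborg is living and takes 1/8.
Hakon is living and takes 1/4.

Asgeir 1/4; Hakon 1/4; Ingeborg 1/8; Ragna 1/4; Solveig 1/8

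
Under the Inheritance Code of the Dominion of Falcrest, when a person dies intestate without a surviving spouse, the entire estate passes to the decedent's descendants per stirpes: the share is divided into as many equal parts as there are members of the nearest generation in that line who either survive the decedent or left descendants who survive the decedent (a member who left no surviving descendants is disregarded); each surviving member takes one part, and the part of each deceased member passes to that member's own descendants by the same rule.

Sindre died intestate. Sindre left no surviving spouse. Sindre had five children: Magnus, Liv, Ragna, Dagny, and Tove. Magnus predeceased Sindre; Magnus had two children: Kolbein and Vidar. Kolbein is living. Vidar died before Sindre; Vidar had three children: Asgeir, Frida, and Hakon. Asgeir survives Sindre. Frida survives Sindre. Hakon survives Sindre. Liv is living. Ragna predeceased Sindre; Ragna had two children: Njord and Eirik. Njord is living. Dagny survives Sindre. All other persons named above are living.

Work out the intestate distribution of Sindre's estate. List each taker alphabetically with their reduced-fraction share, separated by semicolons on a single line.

Asgeir 1/30; Dagny 1/5; Eirik 1/10; Frida 1/30; Hakon 1/30; Kolbein 1/10; Liv 1/5; Njord 1/10; Tove 1/5

There is no surviving spouse, so the entire estate passes to Sindre's descendants per stirpes.
The estate is divided into 5 equal shares of 1/5 among Magnus, Liv, Ragna, Dagny, Tove.
Magnus predeceased; the 1/5 allotted to Magnus's branch passes to Magnus's issue by representation.
The 1/5 is divided into 2 equal shares of 1/10 among Kolbein, Vidar.
Kolbein is living and takes 1/10.
Vidar predeceased; the 1/10 allotted to Vidar's branch passes to Vidar's issue by representation.
The 1/10 is divided into 3 equal shares of 1/30 among Asgeir, Frida, Hakon.
Asgeir is living and takes 1/30.
Frida is living and takes 1/30.
Hakon is living and takes 1/30.
Liv is living and takes 1/5.
Ragna predeceased; the 1/5 allotted to Ragna's branch passes to Ragna's issue by representation.
The 1/5 is divided into 2 equal shares of 1/10 among Njord, Eirik.
Njord is living and takes 1/10.
Eirik is living and takes 1/10.
Dagny is living and takes 1/5.
Tove is living and takes 1/5.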